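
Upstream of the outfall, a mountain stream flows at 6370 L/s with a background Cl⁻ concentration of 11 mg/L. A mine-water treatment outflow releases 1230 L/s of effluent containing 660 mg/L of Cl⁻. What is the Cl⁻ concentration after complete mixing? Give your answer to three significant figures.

Flow-weighted average: C = (6370·11.00 + 1230·660.0) / 7600 = 881900/7600 = 116.0 mg/L.

116 mg/L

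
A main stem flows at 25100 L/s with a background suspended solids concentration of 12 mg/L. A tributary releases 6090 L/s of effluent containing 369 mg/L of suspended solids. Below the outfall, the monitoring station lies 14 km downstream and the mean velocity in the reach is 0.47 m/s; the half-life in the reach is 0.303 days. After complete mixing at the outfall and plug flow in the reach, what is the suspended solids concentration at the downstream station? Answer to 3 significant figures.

37.1 mg/L

Conservation of mass: C = (25100·12.00 + 6090·369.0) / 31190 = 2548000/31190 = 81.71 mg/L.
Travel time t = 14·1000 / 0.47 = 29790 s = 8.274 h.
Half-life 0.303 d → k = ln 2 / 0.303 = 2.288 d⁻¹.
After decay, C = 81.71 × e^(−kt) = 81.71 × 0.4544 = 37.13 mg/L.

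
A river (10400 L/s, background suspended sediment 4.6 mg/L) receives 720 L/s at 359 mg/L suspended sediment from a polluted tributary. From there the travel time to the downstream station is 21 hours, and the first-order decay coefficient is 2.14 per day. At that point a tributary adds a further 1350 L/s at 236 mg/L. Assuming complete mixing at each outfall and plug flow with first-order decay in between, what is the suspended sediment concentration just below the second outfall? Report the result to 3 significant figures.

Mixed concentration C = ΣQC/ΣQ = (10400·4.600 + 720.0·359.0) / 11120 = 306300/11120 = 27.55 mg/L; combined flow 11120 L/s.
Decay over the reach: 27.55·exp(−kt) = 27.55·0.1537 = 4.235 mg/L.
At the second outfall, C = (11120·4.235 + 1350·236.0) / (11120 + 1350) = 29.33 mg/L.

29.3 mg/L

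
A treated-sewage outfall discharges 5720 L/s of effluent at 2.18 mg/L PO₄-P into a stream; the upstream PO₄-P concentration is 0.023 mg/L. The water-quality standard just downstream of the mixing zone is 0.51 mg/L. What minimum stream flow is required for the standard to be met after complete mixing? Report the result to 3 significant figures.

19600 L/s

Set C_mix = 0.51: (Q·0.02300 + 5720·2.180) / (Q + 5720) = 0.51
→ Q = 5720·(2.180 − 0.51)/(0.51 − 0.02300) = 19610 L/s.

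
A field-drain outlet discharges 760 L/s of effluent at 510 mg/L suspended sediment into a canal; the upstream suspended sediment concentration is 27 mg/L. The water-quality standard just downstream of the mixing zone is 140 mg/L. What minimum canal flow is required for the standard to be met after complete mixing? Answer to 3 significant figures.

2490 L/s

Set C_mix = 140: (Q·27.00 + 760.0·510.0) / (Q + 760.0) = 140
→ Q = 760.0·(510.0 − 140)/(140 − 27.00) = 2488 L/s.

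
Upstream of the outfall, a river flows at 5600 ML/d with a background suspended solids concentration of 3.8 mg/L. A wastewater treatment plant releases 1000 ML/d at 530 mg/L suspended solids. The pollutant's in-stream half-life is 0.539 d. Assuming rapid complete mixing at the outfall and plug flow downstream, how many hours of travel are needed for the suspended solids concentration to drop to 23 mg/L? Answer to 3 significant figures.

Mass balance: C = (5600·3.800 + 1000·530.0) / 6600 = 551300/6600 = 83.53 mg/L.
Half-life 0.539 d → k = ln 2 / 0.539 = 1.286 d⁻¹.
83.53·exp(−k·t) = 23 → t = ln(83.53/23)/k = 86650 s = 24.07 h.

24.1 h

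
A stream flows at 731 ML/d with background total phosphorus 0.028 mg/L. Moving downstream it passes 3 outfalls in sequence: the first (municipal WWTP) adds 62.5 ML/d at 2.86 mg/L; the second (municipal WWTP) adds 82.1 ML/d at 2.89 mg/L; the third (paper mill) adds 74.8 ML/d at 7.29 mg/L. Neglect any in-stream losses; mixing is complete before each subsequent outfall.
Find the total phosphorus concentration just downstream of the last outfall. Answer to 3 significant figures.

1.03 mg/L

After outfall 1: Q = 731.0 + 62.50 = 793.5 ML/d; C = (731.0·0.02800 + 62.50·2.860)/793.5 = 0.2511 mg/L.
After outfall 2: Q = 793.5 + 82.10 = 875.6 ML/d; C = (793.5·0.2511 + 82.10·2.890)/875.6 = 0.4985 mg/L.
After outfall 3: Q = 875.6 + 74.80 = 950.4 ML/d; C = (875.6·0.4985 + 74.80·7.290)/950.4 = 1.033 mg/L.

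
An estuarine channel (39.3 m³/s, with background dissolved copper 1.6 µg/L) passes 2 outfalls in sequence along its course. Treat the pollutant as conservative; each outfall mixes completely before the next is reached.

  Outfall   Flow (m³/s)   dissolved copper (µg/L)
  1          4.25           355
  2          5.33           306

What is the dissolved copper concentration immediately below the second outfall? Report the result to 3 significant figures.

65.5 µg/L

After outfall 1: Q = 39.30 + 4.250 = 43.55 m³/s; C = (39.30·1.600 + 4.250·355.0)/43.55 = 36.09 µg/L.
After outfall 2: Q = 43.55 + 5.330 = 48.88 m³/s; C = (43.55·36.09 + 5.330·306.0)/48.88 = 65.52 µg/L.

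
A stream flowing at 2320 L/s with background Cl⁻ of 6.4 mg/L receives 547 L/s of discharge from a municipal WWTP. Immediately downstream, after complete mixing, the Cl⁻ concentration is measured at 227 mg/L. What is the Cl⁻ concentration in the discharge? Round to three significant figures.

1160 mg/L

Mass balance: 2320·6.400 + 547.0·Cₑ = 2867·227.0
→ Cₑ = (2867·227.0 − 2320·6.400) / 547.0 = 1163 mg/L.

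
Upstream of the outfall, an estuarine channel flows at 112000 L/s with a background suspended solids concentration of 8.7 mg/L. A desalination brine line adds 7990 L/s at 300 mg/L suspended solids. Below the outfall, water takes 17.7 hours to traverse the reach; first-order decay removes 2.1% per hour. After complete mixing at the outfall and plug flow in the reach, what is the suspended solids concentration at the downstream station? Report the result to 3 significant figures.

After mixing, C = (112000·8.700 + 7990·300.0) / 120000 = 3371000/120000 = 28.10 mg/L.
2.1%/h lost → k = −ln(1 − 0.021) = 0.02122 h⁻¹.
First-order decay: C = 28.10·exp(−k·t) = 28.10·0.6868 = 19.30 mg/L.

19.3 mg/L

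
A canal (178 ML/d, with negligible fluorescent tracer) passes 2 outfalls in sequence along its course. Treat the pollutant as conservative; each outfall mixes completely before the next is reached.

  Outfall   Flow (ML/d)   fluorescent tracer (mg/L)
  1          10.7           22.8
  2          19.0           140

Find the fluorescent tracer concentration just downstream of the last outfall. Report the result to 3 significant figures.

14.0 mg/L

Outfall 1: combined Q = 188.7 ML/d; C = (178.0·0 + 10.70·22.80)/188.7 = 1.293 mg/L.
Outfall 2: combined Q = 207.7 ML/d; C = (188.7·1.293 + 19.00·140.0)/207.7 = 13.98 mg/L.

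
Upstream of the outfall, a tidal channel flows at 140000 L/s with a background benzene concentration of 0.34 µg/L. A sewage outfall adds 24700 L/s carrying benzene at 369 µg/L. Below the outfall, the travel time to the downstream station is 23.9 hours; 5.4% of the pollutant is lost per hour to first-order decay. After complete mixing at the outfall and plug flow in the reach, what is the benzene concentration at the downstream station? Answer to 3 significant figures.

14.8 µg/L

Mixed concentration C = ΣQC/ΣQ = (140000·0.3400 + 24700·369.0) / 164700 = 9162000/164700 = 55.63 µg/L.
5.4%/h lost → k = −ln(1 − 0.054) = 0.05551 h⁻¹.
Decay over the reach: 55.63·exp(−kt) = 55.63·0.2653 = 14.76 µg/L.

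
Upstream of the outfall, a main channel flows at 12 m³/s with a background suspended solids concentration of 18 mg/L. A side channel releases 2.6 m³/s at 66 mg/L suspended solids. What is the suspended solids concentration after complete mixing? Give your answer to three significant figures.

26.5 mg/L

Conservation of mass: C = (12.00·18.00 + 2.600·66.00) / 14.60 = 387.6/14.60 = 26.55 mg/L.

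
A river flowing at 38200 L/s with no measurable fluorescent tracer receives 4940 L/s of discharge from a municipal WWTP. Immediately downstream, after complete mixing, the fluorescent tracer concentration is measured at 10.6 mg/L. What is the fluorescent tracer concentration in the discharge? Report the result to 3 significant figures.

Mass balance: 38200·0 + 4940·Cₑ = 43140·10.60
→ Cₑ = (43140·10.60 − 38200·0) / 4940 = 92.57 mg/L.

92.6 mg/L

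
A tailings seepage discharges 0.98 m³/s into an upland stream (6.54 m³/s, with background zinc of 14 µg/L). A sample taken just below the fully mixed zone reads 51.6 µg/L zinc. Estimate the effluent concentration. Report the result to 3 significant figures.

Mass balance: 6.540·14.00 + 0.9800·Cₑ = 7.520·51.60
→ Cₑ = (7.520·51.60 − 6.540·14.00) / 0.9800 = 302.5 µg/L.

303 µg/L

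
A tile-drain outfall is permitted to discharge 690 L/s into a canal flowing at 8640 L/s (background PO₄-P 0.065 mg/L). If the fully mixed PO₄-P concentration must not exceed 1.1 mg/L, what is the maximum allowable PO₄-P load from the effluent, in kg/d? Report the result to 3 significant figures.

Mass balance at the limit: 8640·0.06500 + 690.0·Cₑ = 9330·1.1 → Cₑ = 14.06 mg/L.
690.0 L/s = 0.6900 m³/s. Load = 0.6900 m³/s × 14.06 g/m³ × 86 400 s/d = 838.2 kg/d.

838 kg/d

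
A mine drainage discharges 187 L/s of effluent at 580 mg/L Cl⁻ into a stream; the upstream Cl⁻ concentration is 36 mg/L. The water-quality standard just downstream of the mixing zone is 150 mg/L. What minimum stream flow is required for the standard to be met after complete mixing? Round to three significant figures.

705 L/s

Set C_mix = 150: (Q·36.00 + 187.0·580.0) / (Q + 187.0) = 150
→ Q = 187.0·(580.0 − 150)/(150 − 36.00) = 705.4 L/s.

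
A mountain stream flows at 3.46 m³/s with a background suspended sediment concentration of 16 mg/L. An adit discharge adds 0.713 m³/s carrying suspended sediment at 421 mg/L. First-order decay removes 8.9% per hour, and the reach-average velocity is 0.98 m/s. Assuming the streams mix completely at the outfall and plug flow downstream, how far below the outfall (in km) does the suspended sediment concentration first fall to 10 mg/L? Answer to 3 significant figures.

Mixed concentration C = ΣQC/ΣQ = (3.460·16.00 + 0.7130·421.0) / 4.173 = 355.5/4.173 = 85.20 mg/L.
8.9%/h lost → k = −ln(1 − 0.089) = 0.09321 h⁻¹.
Set 85.20·exp(−k·t) = 10 → t = ln(85.20/10)/k = 82740 s = 22.98 h.
Distance = v·t = 0.98·82740 = 81090 m = 81.09 km.

81.1 km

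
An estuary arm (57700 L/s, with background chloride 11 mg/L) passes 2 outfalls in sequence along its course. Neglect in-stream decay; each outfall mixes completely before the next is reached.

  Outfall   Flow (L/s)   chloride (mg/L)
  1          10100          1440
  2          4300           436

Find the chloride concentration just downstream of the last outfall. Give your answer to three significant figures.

Below outfall 1: Q → 67800 L/s, C = (57700·11.00 + 10100·1440)/67800 = 223.9 mg/L.
Below outfall 2: Q → 72100 L/s, C = (67800·223.9 + 4300·436.0)/72100 = 236.5 mg/L.

237 mg/L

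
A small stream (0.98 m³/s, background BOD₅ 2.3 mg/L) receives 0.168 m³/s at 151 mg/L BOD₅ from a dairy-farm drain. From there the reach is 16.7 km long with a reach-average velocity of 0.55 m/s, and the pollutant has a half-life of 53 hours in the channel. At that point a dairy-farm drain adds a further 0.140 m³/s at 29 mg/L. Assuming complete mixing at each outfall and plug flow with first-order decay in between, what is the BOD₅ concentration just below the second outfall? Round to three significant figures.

22.4 mg/L

After mixing, C = (0.9800·2.300 + 0.1680·151.0) / 1.148 = 27.62/1.148 = 24.06 mg/L; combined flow 1.148 m³/s.
Travel time t = 16.7·1000 / 0.55 = 30360 s = 8.434 h.
Half-life 53 h → k = ln 2 / 53 = 0.01308 h⁻¹ = 0.3139 d⁻¹.
First-order decay: C = 24.06·exp(−k·t) = 24.06·0.8956 = 21.55 mg/L.
Second outfall: C = (1.148·21.55 + 0.1400·29.00)/1.288 = 22.36 mg/L.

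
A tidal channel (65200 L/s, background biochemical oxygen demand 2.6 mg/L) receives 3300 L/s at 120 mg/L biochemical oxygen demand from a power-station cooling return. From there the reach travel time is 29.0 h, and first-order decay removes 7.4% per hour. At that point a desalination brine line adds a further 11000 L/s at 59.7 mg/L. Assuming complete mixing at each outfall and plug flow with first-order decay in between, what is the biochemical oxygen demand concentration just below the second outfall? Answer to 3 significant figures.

9.03 mg/L

Mass balance: C = (65200·2.600 + 3300·120.0) / 68500 = 565500/68500 = 8.256 mg/L; combined flow 68500 L/s.
7.4%/h lost → k = −ln(1 − 0.074) = 0.07688 h⁻¹.
First-order decay: C = 8.256·exp(−k·t) = 8.256·0.1076 = 0.8881 mg/L.
At the second outfall, C = (68500·0.8881 + 11000·59.70) / (68500 + 11000) = 9.026 mg/L.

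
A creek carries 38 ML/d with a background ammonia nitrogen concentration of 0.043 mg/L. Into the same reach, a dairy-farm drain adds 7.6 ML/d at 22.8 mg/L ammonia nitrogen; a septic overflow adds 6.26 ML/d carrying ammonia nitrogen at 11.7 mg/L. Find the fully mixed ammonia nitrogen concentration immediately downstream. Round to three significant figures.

4.79 mg/L

After mixing, C = (38.00·0.04300 + 7.600·22.80 + 6.260·11.70) / 51.86 = 248.2/51.86 = 4.785 mg/L.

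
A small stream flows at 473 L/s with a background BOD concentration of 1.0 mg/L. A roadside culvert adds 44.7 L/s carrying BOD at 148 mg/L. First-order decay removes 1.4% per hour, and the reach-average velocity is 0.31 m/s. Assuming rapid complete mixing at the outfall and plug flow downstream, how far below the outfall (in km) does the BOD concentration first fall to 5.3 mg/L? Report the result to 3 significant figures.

75.1 km

Flow-weighted average: C = (473.0·1.000 + 44.70·148.0) / 517.7 = 7089/517.7 = 13.69 mg/L.
1.4%/h lost → k = −ln(1 − 0.014) = 0.01410 h⁻¹.
Set 13.69·exp(−k·t) = 5.3 → t = ln(13.69/5.3)/k = 242400 s = 67.32 h.
Distance = v·t = 0.31·242400 = 75130 m = 75.13 km.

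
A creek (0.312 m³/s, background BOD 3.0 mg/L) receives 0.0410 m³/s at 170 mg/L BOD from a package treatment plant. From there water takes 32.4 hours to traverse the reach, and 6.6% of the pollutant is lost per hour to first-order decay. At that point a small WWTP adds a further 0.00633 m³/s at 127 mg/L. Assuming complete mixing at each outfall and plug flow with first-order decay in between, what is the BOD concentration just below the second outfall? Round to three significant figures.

Flow-weighted average: C = (0.3120·3.000 + 0.04100·170.0) / 0.3530 = 7.906/0.3530 = 22.40 mg/L; combined flow 0.3530 m³/s.
6.6%/h lost → k = −ln(1 − 0.066) = 0.06828 h⁻¹.
After decay, C = 22.40 × e^(−kt) = 22.40 × 0.1095 = 2.451 mg/L.
Second outfall: C = (0.3530·2.451 + 0.006330·127.0)/0.3593 = 4.646 mg/L.

4.65 mg/L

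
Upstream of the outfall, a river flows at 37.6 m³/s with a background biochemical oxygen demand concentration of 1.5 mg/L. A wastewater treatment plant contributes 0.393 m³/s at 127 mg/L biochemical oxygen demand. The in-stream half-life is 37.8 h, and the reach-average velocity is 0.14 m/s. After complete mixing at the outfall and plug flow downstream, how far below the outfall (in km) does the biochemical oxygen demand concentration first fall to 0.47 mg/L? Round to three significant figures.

49.0 km

Mass balance: C = (37.60·1.500 + 0.3930·127.0) / 37.99 = 106.3/37.99 = 2.798 mg/L.
Half-life 37.8 h → k = ln 2 / 37.8 = 0.01834 h⁻¹ = 0.4401 d⁻¹.
Set 2.798·exp(−k·t) = 0.47 → t = ln(2.798/0.47)/k = 350200 s = 97.29 h.
Distance = v·t = 0.14·350200 = 49030 m = 49.03 km.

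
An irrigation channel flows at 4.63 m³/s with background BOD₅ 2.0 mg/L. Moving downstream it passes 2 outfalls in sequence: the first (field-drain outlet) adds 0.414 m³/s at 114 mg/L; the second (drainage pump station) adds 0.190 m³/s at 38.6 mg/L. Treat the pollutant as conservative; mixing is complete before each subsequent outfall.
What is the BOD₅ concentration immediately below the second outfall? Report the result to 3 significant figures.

After outfall 1: Q = 4.630 + 0.4140 = 5.044 m³/s; C = (4.630·2.000 + 0.4140·114.0)/5.044 = 11.19 mg/L.
After outfall 2: Q = 5.044 + 0.1900 = 5.234 m³/s; C = (5.044·11.19 + 0.1900·38.60)/5.234 = 12.19 mg/L.

12.2 mg/L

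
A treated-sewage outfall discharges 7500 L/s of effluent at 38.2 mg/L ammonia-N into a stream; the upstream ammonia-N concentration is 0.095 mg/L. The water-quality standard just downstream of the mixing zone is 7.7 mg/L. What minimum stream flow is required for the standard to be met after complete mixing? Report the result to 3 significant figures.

30100 L/s

Set C_mix = 7.7: (Q·0.09500 + 7500·38.20) / (Q + 7500) = 7.7
→ Q = 7500·(38.20 − 7.7)/(7.7 − 0.09500) = 30080 L/s.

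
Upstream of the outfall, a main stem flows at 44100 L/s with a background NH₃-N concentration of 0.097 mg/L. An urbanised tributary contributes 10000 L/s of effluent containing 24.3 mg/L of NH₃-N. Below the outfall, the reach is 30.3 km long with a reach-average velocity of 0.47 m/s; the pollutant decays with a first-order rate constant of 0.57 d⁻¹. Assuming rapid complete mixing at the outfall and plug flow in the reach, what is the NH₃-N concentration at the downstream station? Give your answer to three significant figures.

2.99 mg/L

Mass balance: C = (44100·0.09700 + 10000·24.30) / 54100 = 247300/54100 = 4.571 mg/L.
Travel time t = 30.3·1000 / 0.47 = 64470 s = 17.91 h.
After decay, C = 4.571 × e^(−kt) = 4.571 × 0.6536 = 2.987 mg/L.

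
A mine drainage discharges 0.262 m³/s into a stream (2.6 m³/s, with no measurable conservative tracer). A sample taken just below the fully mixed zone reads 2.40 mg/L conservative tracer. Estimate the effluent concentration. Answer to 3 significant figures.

26.2 mg/L

Mass balance: 2.600·0 + 0.2620·Cₑ = 2.862·2.400
→ Cₑ = (2.862·2.400 − 2.600·0) / 0.2620 = 26.22 mg/L.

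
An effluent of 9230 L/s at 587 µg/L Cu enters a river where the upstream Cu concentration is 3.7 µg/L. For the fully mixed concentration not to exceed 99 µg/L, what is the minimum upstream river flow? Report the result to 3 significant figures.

47300 L/s

Set C_mix = 99: (Q·3.700 + 9230·587.0) / (Q + 9230) = 99
→ Q = 9230·(587.0 − 99)/(99 − 3.700) = 47260 L/s.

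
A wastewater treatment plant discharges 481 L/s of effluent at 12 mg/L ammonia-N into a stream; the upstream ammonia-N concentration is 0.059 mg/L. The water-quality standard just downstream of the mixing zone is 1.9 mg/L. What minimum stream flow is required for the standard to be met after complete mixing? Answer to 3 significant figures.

2640 L/s

Set C_mix = 1.9: (Q·0.05900 + 481.0·12.00) / (Q + 481.0) = 1.9
→ Q = 481.0·(12.00 − 1.9)/(1.9 − 0.05900) = 2639 L/s.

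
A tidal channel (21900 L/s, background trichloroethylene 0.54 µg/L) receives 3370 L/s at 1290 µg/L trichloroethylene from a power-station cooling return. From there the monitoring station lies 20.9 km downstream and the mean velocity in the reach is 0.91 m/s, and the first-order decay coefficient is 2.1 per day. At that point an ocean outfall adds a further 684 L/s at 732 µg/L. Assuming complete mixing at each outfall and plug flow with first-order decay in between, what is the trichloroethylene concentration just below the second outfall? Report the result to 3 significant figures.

115 µg/L

Mass balance: C = (21900·0.5400 + 3370·1290) / 25270 = 4359000/25270 = 172.5 µg/L; combined flow 25270 L/s.
Travel time t = 20.9·1000 / 0.91 = 22970 s = 6.380 h.
First-order decay: C = 172.5·exp(−k·t) = 172.5·0.5722 = 98.71 µg/L.
At the second outfall, C = (25270·98.71 + 684.0·732.0) / (25270 + 684.0) = 115.4 µg/L.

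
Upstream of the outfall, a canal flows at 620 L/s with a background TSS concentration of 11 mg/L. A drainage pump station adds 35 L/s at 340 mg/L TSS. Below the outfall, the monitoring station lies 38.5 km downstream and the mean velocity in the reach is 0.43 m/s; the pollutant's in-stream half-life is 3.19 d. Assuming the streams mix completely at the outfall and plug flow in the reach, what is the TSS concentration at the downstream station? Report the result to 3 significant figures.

22.8 mg/L

Mass balance: C = (620.0·11.00 + 35.00·340.0) / 655.0 = 18720/655.0 = 28.58 mg/L.
Travel time t = 38.5·1000 / 0.43 = 89530 s = 24.87 h.
Half-life 3.19 d → k = ln 2 / 3.19 = 0.2173 d⁻¹.
After decay, C = 28.58 × e^(−kt) = 28.58 × 0.7984 = 22.82 mg/L.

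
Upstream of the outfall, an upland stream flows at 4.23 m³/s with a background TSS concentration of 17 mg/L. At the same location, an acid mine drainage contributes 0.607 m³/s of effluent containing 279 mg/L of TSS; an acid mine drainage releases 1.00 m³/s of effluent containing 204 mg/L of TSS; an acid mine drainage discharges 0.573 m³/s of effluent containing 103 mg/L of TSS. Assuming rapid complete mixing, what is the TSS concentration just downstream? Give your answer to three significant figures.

78.7 mg/L

Mass balance: C = (4.230·17.00 + 0.6070·279.0 + 1.000·204.0 + 0.5730·103.0) / 6.410 = 504.3/6.410 = 78.67 mg/L.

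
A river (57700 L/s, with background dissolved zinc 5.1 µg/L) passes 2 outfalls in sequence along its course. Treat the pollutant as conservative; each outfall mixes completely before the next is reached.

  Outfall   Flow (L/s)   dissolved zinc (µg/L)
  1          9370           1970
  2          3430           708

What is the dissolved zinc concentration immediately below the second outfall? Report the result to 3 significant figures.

300 µg/L

Below outfall 1: Q → 67070 L/s, C = (57700·5.100 + 9370·1970)/67070 = 279.6 µg/L.
Below outfall 2: Q → 70500 L/s, C = (67070·279.6 + 3430·708.0)/70500 = 300.4 µg/L.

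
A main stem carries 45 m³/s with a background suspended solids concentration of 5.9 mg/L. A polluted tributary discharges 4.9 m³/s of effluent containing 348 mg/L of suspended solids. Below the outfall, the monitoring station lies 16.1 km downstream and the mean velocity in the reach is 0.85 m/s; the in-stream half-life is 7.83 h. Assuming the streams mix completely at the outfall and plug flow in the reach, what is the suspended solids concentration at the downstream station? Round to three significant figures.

24.8 mg/L

Mass balance: C = (45.00·5.900 + 4.900·348.0) / 49.90 = 1971/49.90 = 39.49 mg/L.
Travel time t = 16.1·1000 / 0.85 = 18940 s = 5.261 h.
Half-life 7.83 h → k = ln 2 / 7.83 = 0.08852 h⁻¹ = 2.125 d⁻¹.
First-order decay: C = 39.49·exp(−k·t) = 39.49·0.6277 = 24.79 mg/L.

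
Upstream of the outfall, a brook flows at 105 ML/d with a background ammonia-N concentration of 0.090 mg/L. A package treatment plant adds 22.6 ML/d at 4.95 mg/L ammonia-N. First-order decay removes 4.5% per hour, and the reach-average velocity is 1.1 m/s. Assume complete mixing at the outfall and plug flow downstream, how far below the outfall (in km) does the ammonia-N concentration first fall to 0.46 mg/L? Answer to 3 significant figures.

Mass balance: C = (105.0·0.09000 + 22.60·4.950) / 127.6 = 121.3/127.6 = 0.9508 mg/L.
4.5%/h lost → k = −ln(1 − 0.045) = 0.04604 h⁻¹.
Set 0.9508·exp(−k·t) = 0.46 → t = ln(0.9508/0.46)/k = 56770 s = 15.77 h.
Distance = v·t = 1.1·56770 = 62440 m = 62.44 km.

62.4 km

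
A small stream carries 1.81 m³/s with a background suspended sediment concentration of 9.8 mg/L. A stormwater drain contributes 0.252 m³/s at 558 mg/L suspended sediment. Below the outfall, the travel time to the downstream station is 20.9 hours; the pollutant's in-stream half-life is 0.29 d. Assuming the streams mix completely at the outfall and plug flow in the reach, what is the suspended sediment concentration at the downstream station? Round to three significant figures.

After mixing, C = (1.810·9.800 + 0.2520·558.0) / 2.062 = 158.4/2.062 = 76.80 mg/L.
Half-life 0.29 d → k = ln 2 / 0.29 = 2.390 d⁻¹.
After decay, C = 76.80 × e^(−kt) = 76.80 × 0.1248 = 9.580 mg/L.

9.58 mg/L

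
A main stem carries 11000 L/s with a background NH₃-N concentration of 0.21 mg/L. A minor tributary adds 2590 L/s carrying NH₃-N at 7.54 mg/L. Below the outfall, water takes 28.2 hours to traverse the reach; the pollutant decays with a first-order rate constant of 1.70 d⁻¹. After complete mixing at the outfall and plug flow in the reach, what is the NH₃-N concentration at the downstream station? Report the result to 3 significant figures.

0.218 mg/L

After mixing, C = (11000·0.2100 + 2590·7.540) / 13590 = 21840/13590 = 1.607 mg/L.
Decay over the reach: 1.607·exp(−kt) = 1.607·0.1357 = 0.2180 mg/L.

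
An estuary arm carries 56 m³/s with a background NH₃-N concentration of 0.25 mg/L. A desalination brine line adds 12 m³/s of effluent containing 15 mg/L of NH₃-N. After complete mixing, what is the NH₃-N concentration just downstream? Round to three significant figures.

After mixing, C = (56.00·0.2500 + 12.00·15.00) / 68.00 = 194.0/68.00 = 2.853 mg/L.

2.85 mg/L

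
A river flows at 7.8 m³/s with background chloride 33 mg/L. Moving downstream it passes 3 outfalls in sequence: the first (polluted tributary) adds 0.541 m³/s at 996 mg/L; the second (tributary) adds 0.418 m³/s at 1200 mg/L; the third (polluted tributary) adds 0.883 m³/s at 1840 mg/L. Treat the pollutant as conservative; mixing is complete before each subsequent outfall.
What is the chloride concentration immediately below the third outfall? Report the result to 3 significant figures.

Below outfall 1: Q → 8.341 m³/s, C = (7.800·33.00 + 0.5410·996.0)/8.341 = 95.46 mg/L.
Below outfall 2: Q → 8.759 m³/s, C = (8.341·95.46 + 0.4180·1200)/8.759 = 148.2 mg/L.
Below outfall 3: Q → 9.642 m³/s, C = (8.759·148.2 + 0.8830·1840)/9.642 = 303.1 mg/L.

303 mg/L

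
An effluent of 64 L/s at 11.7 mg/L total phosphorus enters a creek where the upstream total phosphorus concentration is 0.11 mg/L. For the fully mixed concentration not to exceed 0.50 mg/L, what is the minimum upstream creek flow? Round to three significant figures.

1840 L/s

Set C_mix = 0.50: (Q·0.1100 + 64.00·11.70) / (Q + 64.00) = 0.50
→ Q = 64.00·(11.70 − 0.50)/(0.50 − 0.1100) = 1838 L/s.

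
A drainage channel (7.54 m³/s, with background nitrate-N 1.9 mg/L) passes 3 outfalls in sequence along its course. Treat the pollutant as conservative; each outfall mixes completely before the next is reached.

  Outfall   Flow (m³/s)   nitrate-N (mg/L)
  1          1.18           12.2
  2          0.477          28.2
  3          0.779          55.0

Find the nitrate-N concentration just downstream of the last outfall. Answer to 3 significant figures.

Below outfall 1: Q → 8.720 m³/s, C = (7.540·1.900 + 1.180·12.20)/8.720 = 3.294 mg/L.
Below outfall 2: Q → 9.197 m³/s, C = (8.720·3.294 + 0.4770·28.20)/9.197 = 4.586 mg/L.
Below outfall 3: Q → 9.976 m³/s, C = (9.197·4.586 + 0.7790·55.00)/9.976 = 8.522 mg/L.

8.52 mg/L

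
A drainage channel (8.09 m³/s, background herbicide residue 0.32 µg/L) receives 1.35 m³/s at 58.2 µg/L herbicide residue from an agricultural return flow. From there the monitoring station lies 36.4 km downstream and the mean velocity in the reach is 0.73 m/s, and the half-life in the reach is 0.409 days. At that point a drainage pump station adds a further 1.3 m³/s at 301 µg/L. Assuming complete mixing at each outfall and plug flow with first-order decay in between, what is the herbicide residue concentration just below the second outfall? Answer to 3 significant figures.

39.3 µg/L

Conservation of mass: C = (8.090·0.3200 + 1.350·58.20) / 9.440 = 81.16/9.440 = 8.597 µg/L; combined flow 9.440 m³/s.
Travel time t = 36.4·1000 / 0.73 = 49860 s = 13.85 h.
Half-life 0.409 d → k = ln 2 / 0.409 = 1.695 d⁻¹.
Decay over the reach: 8.597·exp(−kt) = 8.597·0.3760 = 3.233 µg/L.
At the second outfall, C = (9.440·3.233 + 1.300·301.0) / (9.440 + 1.300) = 39.28 µg/L.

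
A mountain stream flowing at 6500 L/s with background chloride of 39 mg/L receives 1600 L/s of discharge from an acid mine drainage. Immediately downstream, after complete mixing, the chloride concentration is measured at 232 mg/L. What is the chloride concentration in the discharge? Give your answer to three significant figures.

Mass balance: 6500·39.00 + 1600·Cₑ = 8100·232.0
→ Cₑ = (8100·232.0 − 6500·39.00) / 1600 = 1016 mg/L.

1020 mg/L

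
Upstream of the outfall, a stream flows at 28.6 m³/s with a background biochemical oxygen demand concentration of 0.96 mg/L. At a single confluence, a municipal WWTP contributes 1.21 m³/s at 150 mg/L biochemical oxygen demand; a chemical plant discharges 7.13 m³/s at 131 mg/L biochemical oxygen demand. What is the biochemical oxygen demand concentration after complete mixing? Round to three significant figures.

Flow-weighted average: C = (28.60·0.9600 + 1.210·150.0 + 7.130·131.0) / 36.94 = 1143/36.94 = 30.94 mg/L.

30.9 mg/L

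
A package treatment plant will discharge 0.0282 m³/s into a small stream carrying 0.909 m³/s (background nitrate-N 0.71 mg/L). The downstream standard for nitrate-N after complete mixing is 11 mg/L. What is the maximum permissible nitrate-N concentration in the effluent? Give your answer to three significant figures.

343 mg/L

At the limit, (Qr·Cr + Qe·Cₑ)/(Qr + Qe) = 11:
Cₑ = (0.9372·11 − 0.9090·0.7100) / 0.02820 = 342.7 mg/L.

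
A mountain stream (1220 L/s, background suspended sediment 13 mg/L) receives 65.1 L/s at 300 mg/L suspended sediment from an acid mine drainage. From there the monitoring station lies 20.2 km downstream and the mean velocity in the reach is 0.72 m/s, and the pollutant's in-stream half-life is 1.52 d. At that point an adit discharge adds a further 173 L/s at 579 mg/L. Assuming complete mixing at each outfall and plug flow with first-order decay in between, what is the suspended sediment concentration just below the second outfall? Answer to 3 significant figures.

After mixing, C = (1220·13.00 + 65.10·300.0) / 1285 = 35390/1285 = 27.54 mg/L; combined flow 1285 L/s.
Travel time t = 20.2·1000 / 0.72 = 28060 s = 7.793 h.
Half-life 1.52 d → k = ln 2 / 1.52 = 0.4560 d⁻¹.
After decay, C = 27.54 × e^(−kt) = 27.54 × 0.8624 = 23.75 mg/L.
Second outfall: C = (1285·23.75 + 173.0·579.0)/1458 = 89.63 mg/L.

89.6 mg/L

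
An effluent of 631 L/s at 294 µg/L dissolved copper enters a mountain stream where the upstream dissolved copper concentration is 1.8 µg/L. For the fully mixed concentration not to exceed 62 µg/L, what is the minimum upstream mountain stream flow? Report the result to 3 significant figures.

Set C_mix = 62: (Q·1.800 + 631.0·294.0) / (Q + 631.0) = 62
→ Q = 631.0·(294.0 − 62)/(62 − 1.800) = 2432 L/s.

2430 L/s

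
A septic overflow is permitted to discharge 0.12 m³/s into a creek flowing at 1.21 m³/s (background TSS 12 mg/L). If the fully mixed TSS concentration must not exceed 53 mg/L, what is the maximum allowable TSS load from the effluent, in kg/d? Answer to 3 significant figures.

4840 kg/d

Mass balance at the limit: 1.210·12.00 + 0.1200·Cₑ = 1.330·53 → Cₑ = 466.4 mg/L.
Load = 0.1200 m³/s × 466.4 g/m³ × 86 400 s/d = 4836 kg/d.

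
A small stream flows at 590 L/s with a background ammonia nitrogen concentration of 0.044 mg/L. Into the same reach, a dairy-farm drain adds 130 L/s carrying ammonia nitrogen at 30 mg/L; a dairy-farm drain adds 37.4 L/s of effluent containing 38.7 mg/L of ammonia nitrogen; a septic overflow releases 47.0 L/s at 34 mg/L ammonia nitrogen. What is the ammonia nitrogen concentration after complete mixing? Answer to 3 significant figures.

Mass balance: C = (590.0·0.04400 + 130.0·30.00 + 37.40·38.70 + 47.00·34.00) / 804.4 = 6971/804.4 = 8.667 mg/L.

8.67 mg/L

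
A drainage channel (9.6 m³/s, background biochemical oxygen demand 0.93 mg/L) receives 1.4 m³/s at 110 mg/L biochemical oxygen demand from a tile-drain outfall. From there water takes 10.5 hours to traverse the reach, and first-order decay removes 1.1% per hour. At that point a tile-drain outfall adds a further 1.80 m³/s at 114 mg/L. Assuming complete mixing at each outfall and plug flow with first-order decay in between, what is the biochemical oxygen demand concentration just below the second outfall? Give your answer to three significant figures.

27.4 mg/L

Conservation of mass: C = (9.600·0.9300 + 1.400·110.0) / 11.00 = 162.9/11.00 = 14.81 mg/L; combined flow 11.00 m³/s.
1.1%/h lost → k = −ln(1 − 0.011) = 0.01106 h⁻¹.
First-order decay: C = 14.81·exp(−k·t) = 14.81·0.8904 = 13.19 mg/L.
Second outfall: C = (11.00·13.19 + 1.800·114.0)/12.80 = 27.36 mg/L.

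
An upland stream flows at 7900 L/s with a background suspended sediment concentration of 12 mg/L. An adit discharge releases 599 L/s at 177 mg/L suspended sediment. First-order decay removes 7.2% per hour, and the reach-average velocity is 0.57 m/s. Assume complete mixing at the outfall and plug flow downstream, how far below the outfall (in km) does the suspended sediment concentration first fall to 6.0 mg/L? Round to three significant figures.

37.6 km

Mixed concentration C = ΣQC/ΣQ = (7900·12.00 + 599.0·177.0) / 8499 = 200800/8499 = 23.63 mg/L.
7.2%/h lost → k = −ln(1 − 0.072) = 0.07472 h⁻¹.
Set 23.63·exp(−k·t) = 6.0 → t = ln(23.63/6.0)/k = 66040 s = 18.34 h.
Distance = v·t = 0.57·66040 = 37640 m = 37.64 km.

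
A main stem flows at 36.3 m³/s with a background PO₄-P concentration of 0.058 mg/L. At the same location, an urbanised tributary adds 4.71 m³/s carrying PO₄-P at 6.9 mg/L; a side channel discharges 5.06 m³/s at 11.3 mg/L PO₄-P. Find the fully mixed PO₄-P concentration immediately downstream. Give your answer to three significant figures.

1.99 mg/L

Mixed concentration C = ΣQC/ΣQ = (36.30·0.05800 + 4.710·6.900 + 5.060·11.30) / 46.07 = 91.78/46.07 = 1.992 mg/L.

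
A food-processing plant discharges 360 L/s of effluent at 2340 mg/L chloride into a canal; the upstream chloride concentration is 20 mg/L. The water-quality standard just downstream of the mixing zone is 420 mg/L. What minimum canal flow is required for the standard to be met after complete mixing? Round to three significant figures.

1730 L/s

Set C_mix = 420: (Q·20.00 + 360.0·2340) / (Q + 360.0) = 420
→ Q = 360.0·(2340 − 420)/(420 − 20.00) = 1728 L/s.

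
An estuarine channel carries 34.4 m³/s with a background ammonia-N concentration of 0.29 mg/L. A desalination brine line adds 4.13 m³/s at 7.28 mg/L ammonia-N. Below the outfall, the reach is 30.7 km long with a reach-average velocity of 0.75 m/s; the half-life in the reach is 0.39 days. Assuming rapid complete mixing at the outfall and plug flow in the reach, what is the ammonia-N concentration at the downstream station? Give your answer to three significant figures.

Mixed concentration C = ΣQC/ΣQ = (34.40·0.2900 + 4.130·7.280) / 38.53 = 40.04/38.53 = 1.039 mg/L.
Travel time t = 30.7·1000 / 0.75 = 40930 s = 11.37 h.
Half-life 0.39 d → k = ln 2 / 0.39 = 1.777 d⁻¹.
First-order decay: C = 1.039·exp(−k·t) = 1.039·0.4308 = 0.4477 mg/L.

0.448 mg/L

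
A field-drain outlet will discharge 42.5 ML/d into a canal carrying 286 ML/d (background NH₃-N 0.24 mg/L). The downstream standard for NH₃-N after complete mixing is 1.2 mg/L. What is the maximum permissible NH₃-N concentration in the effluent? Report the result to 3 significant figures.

At the limit, (Qr·Cr + Qe·Cₑ)/(Qr + Qe) = 1.2:
Cₑ = (328.5·1.2 − 286.0·0.2400) / 42.50 = 7.660 mg/L.

7.66 mg/L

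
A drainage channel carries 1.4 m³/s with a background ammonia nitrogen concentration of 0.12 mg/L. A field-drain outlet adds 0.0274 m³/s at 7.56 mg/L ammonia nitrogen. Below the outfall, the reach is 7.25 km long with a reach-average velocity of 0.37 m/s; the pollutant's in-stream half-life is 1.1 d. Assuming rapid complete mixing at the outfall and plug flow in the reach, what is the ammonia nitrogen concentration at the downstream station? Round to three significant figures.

Flow-weighted average: C = (1.400·0.1200 + 0.02740·7.560) / 1.427 = 0.3751/1.427 = 0.2628 mg/L.
Travel time t = 7.25·1000 / 0.37 = 19590 s = 5.443 h.
Half-life 1.1 d → k = ln 2 / 1.1 = 0.6301 d⁻¹.
Applying C = C₀e^(−kt): 0.2628 × 0.8668 = 0.2278 mg/L.

0.228 mg/L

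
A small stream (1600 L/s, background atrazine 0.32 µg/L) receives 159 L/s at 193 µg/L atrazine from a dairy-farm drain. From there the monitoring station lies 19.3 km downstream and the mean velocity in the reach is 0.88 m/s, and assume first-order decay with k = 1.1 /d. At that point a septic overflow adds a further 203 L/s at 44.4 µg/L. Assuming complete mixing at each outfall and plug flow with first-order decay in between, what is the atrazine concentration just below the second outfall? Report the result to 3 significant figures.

After mixing, C = (1600·0.3200 + 159.0·193.0) / 1759 = 31200/1759 = 17.74 µg/L; combined flow 1759 L/s.
Travel time t = 19.3·1000 / 0.88 = 21930 s = 6.092 h.
First-order decay: C = 17.74·exp(−k·t) = 17.74·0.7564 = 13.42 µg/L.
At the second outfall, C = (1759·13.42 + 203.0·44.40) / (1759 + 203.0) = 16.62 µg/L.

16.6 µg/L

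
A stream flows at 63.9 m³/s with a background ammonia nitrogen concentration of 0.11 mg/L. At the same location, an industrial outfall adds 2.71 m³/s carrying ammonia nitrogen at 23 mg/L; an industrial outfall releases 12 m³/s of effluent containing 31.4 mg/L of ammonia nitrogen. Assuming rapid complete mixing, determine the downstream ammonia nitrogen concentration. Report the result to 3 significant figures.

5.68 mg/L

After mixing, C = (63.90·0.1100 + 2.710·23.00 + 12.00·31.40) / 78.61 = 446.2/78.61 = 5.676 mg/L.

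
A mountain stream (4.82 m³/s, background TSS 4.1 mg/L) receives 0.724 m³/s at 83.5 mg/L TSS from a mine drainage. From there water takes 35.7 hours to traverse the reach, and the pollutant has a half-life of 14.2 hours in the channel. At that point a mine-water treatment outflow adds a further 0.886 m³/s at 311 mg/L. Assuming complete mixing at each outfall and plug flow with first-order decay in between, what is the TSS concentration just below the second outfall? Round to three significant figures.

45.0 mg/L

Conservation of mass: C = (4.820·4.100 + 0.7240·83.50) / 5.544 = 80.22/5.544 = 14.47 mg/L; combined flow 5.544 m³/s.
Half-life 14.2 h → k = ln 2 / 14.2 = 0.04881 h⁻¹ = 1.172 d⁻¹.
After decay, C = 14.47 × e^(−kt) = 14.47 × 0.1751 = 2.533 mg/L.
At the second outfall, C = (5.544·2.533 + 0.8860·311.0) / (5.544 + 0.8860) = 45.04 mg/L.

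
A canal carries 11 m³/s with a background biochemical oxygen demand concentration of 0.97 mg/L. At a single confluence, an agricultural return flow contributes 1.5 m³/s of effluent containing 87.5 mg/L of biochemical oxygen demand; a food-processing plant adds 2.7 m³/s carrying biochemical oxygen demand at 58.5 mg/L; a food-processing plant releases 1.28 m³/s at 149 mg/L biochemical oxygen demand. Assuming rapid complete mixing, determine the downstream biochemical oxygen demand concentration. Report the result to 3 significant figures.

29.8 mg/L

Conservation of mass: C = (11.00·0.9700 + 1.500·87.50 + 2.700·58.50 + 1.280·149.0) / 16.48 = 490.6/16.48 = 29.77 mg/L.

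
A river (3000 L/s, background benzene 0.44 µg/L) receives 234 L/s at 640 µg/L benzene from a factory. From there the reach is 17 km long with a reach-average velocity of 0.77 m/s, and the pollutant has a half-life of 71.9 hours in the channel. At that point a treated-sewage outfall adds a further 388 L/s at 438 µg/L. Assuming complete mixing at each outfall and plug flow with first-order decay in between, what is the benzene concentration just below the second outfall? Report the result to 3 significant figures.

86.2 µg/L

After mixing, C = (3000·0.4400 + 234.0·640.0) / 3234 = 151100/3234 = 46.72 µg/L; combined flow 3234 L/s.
Travel time t = 17·1000 / 0.77 = 22080 s = 6.133 h.
Half-life 71.9 h → k = ln 2 / 71.9 = 0.009640 h⁻¹ = 0.2314 d⁻¹.
First-order decay: C = 46.72·exp(−k·t) = 46.72·0.9426 = 44.03 µg/L.
Second outfall: C = (3234·44.03 + 388.0·438.0)/3622 = 86.24 µg/L.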